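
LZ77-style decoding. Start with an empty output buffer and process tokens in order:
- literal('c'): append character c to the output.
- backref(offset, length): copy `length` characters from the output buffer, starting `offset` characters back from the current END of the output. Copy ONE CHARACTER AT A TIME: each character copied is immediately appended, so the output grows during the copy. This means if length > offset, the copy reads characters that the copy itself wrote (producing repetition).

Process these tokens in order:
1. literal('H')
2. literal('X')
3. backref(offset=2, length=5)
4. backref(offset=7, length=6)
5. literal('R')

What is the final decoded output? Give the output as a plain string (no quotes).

Token 1: literal('H'). Output: "H"
Token 2: literal('X'). Output: "HX"
Token 3: backref(off=2, len=5) (overlapping!). Copied 'HXHXH' from pos 0. Output: "HXHXHXH"
Token 4: backref(off=7, len=6). Copied 'HXHXHX' from pos 0. Output: "HXHXHXHHXHXHX"
Token 5: literal('R'). Output: "HXHXHXHHXHXHXR"

Answer: HXHXHXHHXHXHXR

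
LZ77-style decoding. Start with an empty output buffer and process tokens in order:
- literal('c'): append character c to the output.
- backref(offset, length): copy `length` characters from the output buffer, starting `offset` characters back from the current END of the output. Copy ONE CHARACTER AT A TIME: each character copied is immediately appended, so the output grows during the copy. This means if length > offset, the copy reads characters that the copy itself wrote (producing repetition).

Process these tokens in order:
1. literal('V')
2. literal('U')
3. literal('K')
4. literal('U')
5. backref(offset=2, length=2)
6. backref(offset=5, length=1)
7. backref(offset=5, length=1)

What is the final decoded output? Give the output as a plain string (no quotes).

Answer: VUKUKUUK

Derivation:
Token 1: literal('V'). Output: "V"
Token 2: literal('U'). Output: "VU"
Token 3: literal('K'). Output: "VUK"
Token 4: literal('U'). Output: "VUKU"
Token 5: backref(off=2, len=2). Copied 'KU' from pos 2. Output: "VUKUKU"
Token 6: backref(off=5, len=1). Copied 'U' from pos 1. Output: "VUKUKUU"
Token 7: backref(off=5, len=1). Copied 'K' from pos 2. Output: "VUKUKUUK"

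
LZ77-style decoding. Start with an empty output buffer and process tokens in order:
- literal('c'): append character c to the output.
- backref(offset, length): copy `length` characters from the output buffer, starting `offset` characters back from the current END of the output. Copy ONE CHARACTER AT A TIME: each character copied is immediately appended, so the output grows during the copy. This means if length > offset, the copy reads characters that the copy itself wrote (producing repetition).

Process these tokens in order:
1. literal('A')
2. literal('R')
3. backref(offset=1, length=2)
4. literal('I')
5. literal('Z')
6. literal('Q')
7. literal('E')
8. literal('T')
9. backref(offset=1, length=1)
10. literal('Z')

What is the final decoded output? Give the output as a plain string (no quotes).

Answer: ARRRIZQETTZ

Derivation:
Token 1: literal('A'). Output: "A"
Token 2: literal('R'). Output: "AR"
Token 3: backref(off=1, len=2) (overlapping!). Copied 'RR' from pos 1. Output: "ARRR"
Token 4: literal('I'). Output: "ARRRI"
Token 5: literal('Z'). Output: "ARRRIZ"
Token 6: literal('Q'). Output: "ARRRIZQ"
Token 7: literal('E'). Output: "ARRRIZQE"
Token 8: literal('T'). Output: "ARRRIZQET"
Token 9: backref(off=1, len=1). Copied 'T' from pos 8. Output: "ARRRIZQETT"
Token 10: literal('Z'). Output: "ARRRIZQETTZ"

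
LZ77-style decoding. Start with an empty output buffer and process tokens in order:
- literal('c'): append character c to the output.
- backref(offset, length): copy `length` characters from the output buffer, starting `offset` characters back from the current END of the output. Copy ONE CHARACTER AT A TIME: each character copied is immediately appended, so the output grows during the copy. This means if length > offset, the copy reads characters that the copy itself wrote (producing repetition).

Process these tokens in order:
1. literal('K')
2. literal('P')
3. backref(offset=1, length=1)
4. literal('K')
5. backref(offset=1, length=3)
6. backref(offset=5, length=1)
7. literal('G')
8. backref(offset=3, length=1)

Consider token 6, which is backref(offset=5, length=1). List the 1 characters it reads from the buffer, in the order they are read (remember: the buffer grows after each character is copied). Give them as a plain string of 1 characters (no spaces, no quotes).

Answer: P

Derivation:
Token 1: literal('K'). Output: "K"
Token 2: literal('P'). Output: "KP"
Token 3: backref(off=1, len=1). Copied 'P' from pos 1. Output: "KPP"
Token 4: literal('K'). Output: "KPPK"
Token 5: backref(off=1, len=3) (overlapping!). Copied 'KKK' from pos 3. Output: "KPPKKKK"
Token 6: backref(off=5, len=1). Buffer before: "KPPKKKK" (len 7)
  byte 1: read out[2]='P', append. Buffer now: "KPPKKKKP"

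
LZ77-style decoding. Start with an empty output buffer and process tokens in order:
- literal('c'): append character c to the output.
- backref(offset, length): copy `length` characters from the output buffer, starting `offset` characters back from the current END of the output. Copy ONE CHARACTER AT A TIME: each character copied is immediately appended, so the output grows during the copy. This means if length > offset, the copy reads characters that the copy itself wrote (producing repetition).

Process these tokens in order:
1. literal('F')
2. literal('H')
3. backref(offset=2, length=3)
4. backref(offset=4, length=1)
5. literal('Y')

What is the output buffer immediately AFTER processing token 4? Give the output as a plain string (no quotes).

Answer: FHFHFH

Derivation:
Token 1: literal('F'). Output: "F"
Token 2: literal('H'). Output: "FH"
Token 3: backref(off=2, len=3) (overlapping!). Copied 'FHF' from pos 0. Output: "FHFHF"
Token 4: backref(off=4, len=1). Copied 'H' from pos 1. Output: "FHFHFH"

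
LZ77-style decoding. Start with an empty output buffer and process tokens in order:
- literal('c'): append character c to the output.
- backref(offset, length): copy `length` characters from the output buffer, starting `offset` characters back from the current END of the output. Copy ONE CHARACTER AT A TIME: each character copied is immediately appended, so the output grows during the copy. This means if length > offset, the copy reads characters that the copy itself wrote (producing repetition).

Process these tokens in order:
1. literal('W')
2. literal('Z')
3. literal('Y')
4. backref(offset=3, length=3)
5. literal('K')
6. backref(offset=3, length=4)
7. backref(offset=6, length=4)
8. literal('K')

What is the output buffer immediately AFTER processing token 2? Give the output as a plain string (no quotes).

Token 1: literal('W'). Output: "W"
Token 2: literal('Z'). Output: "WZ"

Answer: WZ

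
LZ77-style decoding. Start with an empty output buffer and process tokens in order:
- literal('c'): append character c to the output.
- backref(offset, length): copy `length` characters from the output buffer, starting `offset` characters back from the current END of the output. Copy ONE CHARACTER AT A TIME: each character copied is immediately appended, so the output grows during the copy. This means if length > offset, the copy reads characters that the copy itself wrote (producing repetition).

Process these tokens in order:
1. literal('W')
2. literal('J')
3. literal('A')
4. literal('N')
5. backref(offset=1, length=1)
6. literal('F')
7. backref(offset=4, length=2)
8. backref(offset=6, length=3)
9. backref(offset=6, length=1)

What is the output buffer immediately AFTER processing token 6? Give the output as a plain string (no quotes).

Answer: WJANNF

Derivation:
Token 1: literal('W'). Output: "W"
Token 2: literal('J'). Output: "WJ"
Token 3: literal('A'). Output: "WJA"
Token 4: literal('N'). Output: "WJAN"
Token 5: backref(off=1, len=1). Copied 'N' from pos 3. Output: "WJANN"
Token 6: literal('F'). Output: "WJANNF"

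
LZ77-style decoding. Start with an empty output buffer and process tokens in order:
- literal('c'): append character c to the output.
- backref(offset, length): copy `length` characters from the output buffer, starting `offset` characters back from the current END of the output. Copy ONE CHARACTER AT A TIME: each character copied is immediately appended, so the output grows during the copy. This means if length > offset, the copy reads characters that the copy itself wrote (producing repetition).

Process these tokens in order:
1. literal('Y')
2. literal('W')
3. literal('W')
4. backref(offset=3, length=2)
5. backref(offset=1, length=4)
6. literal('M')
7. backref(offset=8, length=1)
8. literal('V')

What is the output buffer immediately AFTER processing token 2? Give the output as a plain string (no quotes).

Token 1: literal('Y'). Output: "Y"
Token 2: literal('W'). Output: "YW"

Answer: YW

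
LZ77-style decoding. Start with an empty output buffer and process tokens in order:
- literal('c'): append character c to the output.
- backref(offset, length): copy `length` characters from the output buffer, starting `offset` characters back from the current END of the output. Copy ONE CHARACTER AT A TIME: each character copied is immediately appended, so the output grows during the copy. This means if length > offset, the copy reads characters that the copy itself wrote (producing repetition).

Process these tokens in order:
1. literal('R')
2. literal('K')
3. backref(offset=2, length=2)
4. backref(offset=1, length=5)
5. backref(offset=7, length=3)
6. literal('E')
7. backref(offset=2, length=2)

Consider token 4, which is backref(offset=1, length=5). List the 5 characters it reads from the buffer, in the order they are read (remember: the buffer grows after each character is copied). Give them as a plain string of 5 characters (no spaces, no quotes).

Answer: KKKKK

Derivation:
Token 1: literal('R'). Output: "R"
Token 2: literal('K'). Output: "RK"
Token 3: backref(off=2, len=2). Copied 'RK' from pos 0. Output: "RKRK"
Token 4: backref(off=1, len=5). Buffer before: "RKRK" (len 4)
  byte 1: read out[3]='K', append. Buffer now: "RKRKK"
  byte 2: read out[4]='K', append. Buffer now: "RKRKKK"
  byte 3: read out[5]='K', append. Buffer now: "RKRKKKK"
  byte 4: read out[6]='K', append. Buffer now: "RKRKKKKK"
  byte 5: read out[7]='K', append. Buffer now: "RKRKKKKKK"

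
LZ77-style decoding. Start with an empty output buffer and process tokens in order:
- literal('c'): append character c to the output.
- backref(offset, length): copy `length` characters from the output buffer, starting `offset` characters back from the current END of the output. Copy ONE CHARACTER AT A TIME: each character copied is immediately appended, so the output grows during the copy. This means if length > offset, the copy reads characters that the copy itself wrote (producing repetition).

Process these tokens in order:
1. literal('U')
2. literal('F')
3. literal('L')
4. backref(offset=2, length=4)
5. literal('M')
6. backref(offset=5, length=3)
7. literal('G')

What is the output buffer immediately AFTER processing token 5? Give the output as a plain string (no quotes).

Answer: UFLFLFLM

Derivation:
Token 1: literal('U'). Output: "U"
Token 2: literal('F'). Output: "UF"
Token 3: literal('L'). Output: "UFL"
Token 4: backref(off=2, len=4) (overlapping!). Copied 'FLFL' from pos 1. Output: "UFLFLFL"
Token 5: literal('M'). Output: "UFLFLFLM"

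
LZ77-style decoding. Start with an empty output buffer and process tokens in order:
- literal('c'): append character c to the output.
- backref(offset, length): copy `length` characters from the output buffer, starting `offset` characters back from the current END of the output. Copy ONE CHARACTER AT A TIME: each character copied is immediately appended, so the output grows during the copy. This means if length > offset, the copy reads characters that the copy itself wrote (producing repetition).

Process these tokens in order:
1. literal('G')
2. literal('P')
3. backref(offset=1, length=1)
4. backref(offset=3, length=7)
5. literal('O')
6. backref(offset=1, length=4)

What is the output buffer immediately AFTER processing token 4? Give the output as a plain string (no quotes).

Answer: GPPGPPGPPG

Derivation:
Token 1: literal('G'). Output: "G"
Token 2: literal('P'). Output: "GP"
Token 3: backref(off=1, len=1). Copied 'P' from pos 1. Output: "GPP"
Token 4: backref(off=3, len=7) (overlapping!). Copied 'GPPGPPG' from pos 0. Output: "GPPGPPGPPG"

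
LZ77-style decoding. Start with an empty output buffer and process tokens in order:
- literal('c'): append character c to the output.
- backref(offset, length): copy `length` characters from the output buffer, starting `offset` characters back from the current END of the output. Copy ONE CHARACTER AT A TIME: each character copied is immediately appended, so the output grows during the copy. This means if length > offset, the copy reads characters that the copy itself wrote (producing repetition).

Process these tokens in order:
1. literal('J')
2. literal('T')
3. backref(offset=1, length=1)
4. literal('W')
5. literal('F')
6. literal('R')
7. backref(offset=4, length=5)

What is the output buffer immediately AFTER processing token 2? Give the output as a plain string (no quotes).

Answer: JT

Derivation:
Token 1: literal('J'). Output: "J"
Token 2: literal('T'). Output: "JT"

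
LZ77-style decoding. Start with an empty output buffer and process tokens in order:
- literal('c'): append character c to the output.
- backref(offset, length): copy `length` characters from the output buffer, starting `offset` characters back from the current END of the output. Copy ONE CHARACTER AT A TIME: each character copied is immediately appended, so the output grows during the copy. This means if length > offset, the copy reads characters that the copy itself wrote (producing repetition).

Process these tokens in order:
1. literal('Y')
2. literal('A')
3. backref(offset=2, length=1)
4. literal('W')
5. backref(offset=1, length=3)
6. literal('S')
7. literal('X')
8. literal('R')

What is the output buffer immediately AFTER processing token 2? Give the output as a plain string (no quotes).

Answer: YA

Derivation:
Token 1: literal('Y'). Output: "Y"
Token 2: literal('A'). Output: "YA"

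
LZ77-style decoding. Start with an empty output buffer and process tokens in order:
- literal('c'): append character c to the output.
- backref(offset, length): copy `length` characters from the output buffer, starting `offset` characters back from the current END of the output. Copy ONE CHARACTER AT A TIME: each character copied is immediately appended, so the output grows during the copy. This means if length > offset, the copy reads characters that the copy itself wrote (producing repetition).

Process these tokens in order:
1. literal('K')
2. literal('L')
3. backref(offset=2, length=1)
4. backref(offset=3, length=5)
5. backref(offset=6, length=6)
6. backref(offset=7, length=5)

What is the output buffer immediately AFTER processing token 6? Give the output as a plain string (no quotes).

Token 1: literal('K'). Output: "K"
Token 2: literal('L'). Output: "KL"
Token 3: backref(off=2, len=1). Copied 'K' from pos 0. Output: "KLK"
Token 4: backref(off=3, len=5) (overlapping!). Copied 'KLKKL' from pos 0. Output: "KLKKLKKL"
Token 5: backref(off=6, len=6). Copied 'KKLKKL' from pos 2. Output: "KLKKLKKLKKLKKL"
Token 6: backref(off=7, len=5). Copied 'LKKLK' from pos 7. Output: "KLKKLKKLKKLKKLLKKLK"

Answer: KLKKLKKLKKLKKLLKKLK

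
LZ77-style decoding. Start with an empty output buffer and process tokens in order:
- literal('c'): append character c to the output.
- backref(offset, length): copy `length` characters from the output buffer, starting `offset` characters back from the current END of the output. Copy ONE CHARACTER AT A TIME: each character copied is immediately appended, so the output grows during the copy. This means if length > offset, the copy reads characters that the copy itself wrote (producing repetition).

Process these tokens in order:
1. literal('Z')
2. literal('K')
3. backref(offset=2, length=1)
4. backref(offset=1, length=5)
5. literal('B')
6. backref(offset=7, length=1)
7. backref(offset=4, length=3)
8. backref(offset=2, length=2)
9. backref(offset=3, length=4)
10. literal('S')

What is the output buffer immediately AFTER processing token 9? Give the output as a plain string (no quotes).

Answer: ZKZZZZZZBZZZBZBBZBB

Derivation:
Token 1: literal('Z'). Output: "Z"
Token 2: literal('K'). Output: "ZK"
Token 3: backref(off=2, len=1). Copied 'Z' from pos 0. Output: "ZKZ"
Token 4: backref(off=1, len=5) (overlapping!). Copied 'ZZZZZ' from pos 2. Output: "ZKZZZZZZ"
Token 5: literal('B'). Output: "ZKZZZZZZB"
Token 6: backref(off=7, len=1). Copied 'Z' from pos 2. Output: "ZKZZZZZZBZ"
Token 7: backref(off=4, len=3). Copied 'ZZB' from pos 6. Output: "ZKZZZZZZBZZZB"
Token 8: backref(off=2, len=2). Copied 'ZB' from pos 11. Output: "ZKZZZZZZBZZZBZB"
Token 9: backref(off=3, len=4) (overlapping!). Copied 'BZBB' from pos 12. Output: "ZKZZZZZZBZZZBZBBZBB"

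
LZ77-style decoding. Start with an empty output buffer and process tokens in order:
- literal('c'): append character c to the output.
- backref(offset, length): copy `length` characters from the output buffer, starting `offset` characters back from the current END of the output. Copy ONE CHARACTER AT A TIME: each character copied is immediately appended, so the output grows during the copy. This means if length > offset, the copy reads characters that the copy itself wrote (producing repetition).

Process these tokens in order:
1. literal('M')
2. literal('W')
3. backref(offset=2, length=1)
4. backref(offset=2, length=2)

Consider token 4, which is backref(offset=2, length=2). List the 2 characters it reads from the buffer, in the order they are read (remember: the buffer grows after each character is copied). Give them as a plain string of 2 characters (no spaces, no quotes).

Answer: WM

Derivation:
Token 1: literal('M'). Output: "M"
Token 2: literal('W'). Output: "MW"
Token 3: backref(off=2, len=1). Copied 'M' from pos 0. Output: "MWM"
Token 4: backref(off=2, len=2). Buffer before: "MWM" (len 3)
  byte 1: read out[1]='W', append. Buffer now: "MWMW"
  byte 2: read out[2]='M', append. Buffer now: "MWMWM"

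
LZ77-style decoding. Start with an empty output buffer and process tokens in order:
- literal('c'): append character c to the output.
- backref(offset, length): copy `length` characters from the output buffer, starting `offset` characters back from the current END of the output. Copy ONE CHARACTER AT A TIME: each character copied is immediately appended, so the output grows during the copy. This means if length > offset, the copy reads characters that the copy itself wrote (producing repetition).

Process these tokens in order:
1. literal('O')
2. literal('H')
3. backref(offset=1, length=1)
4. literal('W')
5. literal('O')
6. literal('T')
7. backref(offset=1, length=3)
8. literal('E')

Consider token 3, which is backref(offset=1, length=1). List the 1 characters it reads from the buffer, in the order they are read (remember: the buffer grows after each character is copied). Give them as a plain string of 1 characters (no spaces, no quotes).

Answer: H

Derivation:
Token 1: literal('O'). Output: "O"
Token 2: literal('H'). Output: "OH"
Token 3: backref(off=1, len=1). Buffer before: "OH" (len 2)
  byte 1: read out[1]='H', append. Buffer now: "OHH"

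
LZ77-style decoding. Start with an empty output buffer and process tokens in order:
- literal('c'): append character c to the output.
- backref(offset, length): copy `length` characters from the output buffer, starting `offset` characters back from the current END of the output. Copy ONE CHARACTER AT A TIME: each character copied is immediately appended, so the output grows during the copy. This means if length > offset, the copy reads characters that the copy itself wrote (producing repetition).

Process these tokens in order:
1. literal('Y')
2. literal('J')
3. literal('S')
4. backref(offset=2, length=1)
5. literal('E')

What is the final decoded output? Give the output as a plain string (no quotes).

Answer: YJSJE

Derivation:
Token 1: literal('Y'). Output: "Y"
Token 2: literal('J'). Output: "YJ"
Token 3: literal('S'). Output: "YJS"
Token 4: backref(off=2, len=1). Copied 'J' from pos 1. Output: "YJSJ"
Token 5: literal('E'). Output: "YJSJE"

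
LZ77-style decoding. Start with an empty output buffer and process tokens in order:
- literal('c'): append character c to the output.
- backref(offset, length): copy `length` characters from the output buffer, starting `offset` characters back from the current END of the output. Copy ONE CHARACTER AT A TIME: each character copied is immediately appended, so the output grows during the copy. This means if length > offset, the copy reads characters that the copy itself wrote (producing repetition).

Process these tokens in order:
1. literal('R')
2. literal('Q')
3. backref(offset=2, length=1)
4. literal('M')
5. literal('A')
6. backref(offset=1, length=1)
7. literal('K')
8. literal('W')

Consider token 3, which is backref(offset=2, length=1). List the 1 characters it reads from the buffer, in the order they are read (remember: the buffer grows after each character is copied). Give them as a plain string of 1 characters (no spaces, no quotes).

Answer: R

Derivation:
Token 1: literal('R'). Output: "R"
Token 2: literal('Q'). Output: "RQ"
Token 3: backref(off=2, len=1). Buffer before: "RQ" (len 2)
  byte 1: read out[0]='R', append. Buffer now: "RQR"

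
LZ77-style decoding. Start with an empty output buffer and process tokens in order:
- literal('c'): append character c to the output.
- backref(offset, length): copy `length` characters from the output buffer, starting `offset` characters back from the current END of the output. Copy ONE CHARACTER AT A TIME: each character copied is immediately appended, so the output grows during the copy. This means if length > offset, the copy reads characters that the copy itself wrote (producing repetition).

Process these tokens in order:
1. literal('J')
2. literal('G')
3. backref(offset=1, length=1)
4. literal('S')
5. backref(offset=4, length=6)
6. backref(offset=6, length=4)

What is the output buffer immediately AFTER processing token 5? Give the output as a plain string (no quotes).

Answer: JGGSJGGSJG

Derivation:
Token 1: literal('J'). Output: "J"
Token 2: literal('G'). Output: "JG"
Token 3: backref(off=1, len=1). Copied 'G' from pos 1. Output: "JGG"
Token 4: literal('S'). Output: "JGGS"
Token 5: backref(off=4, len=6) (overlapping!). Copied 'JGGSJG' from pos 0. Output: "JGGSJGGSJG"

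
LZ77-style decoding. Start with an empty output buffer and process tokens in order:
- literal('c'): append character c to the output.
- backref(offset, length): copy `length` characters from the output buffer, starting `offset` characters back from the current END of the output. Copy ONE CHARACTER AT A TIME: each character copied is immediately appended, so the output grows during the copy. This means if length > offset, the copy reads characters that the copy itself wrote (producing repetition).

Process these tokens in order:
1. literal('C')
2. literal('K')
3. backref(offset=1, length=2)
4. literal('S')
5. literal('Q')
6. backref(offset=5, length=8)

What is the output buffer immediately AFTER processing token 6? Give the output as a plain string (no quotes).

Token 1: literal('C'). Output: "C"
Token 2: literal('K'). Output: "CK"
Token 3: backref(off=1, len=2) (overlapping!). Copied 'KK' from pos 1. Output: "CKKK"
Token 4: literal('S'). Output: "CKKKS"
Token 5: literal('Q'). Output: "CKKKSQ"
Token 6: backref(off=5, len=8) (overlapping!). Copied 'KKKSQKKK' from pos 1. Output: "CKKKSQKKKSQKKK"

Answer: CKKKSQKKKSQKKK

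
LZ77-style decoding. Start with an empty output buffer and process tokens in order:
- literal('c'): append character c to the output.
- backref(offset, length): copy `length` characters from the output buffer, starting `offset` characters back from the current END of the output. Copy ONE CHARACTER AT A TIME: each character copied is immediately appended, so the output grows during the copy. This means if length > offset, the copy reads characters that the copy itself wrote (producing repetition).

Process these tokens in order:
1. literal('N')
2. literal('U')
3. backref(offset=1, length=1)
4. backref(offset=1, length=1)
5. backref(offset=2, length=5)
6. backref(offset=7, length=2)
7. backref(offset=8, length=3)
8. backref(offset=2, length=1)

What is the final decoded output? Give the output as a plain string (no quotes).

Token 1: literal('N'). Output: "N"
Token 2: literal('U'). Output: "NU"
Token 3: backref(off=1, len=1). Copied 'U' from pos 1. Output: "NUU"
Token 4: backref(off=1, len=1). Copied 'U' from pos 2. Output: "NUUU"
Token 5: backref(off=2, len=5) (overlapping!). Copied 'UUUUU' from pos 2. Output: "NUUUUUUUU"
Token 6: backref(off=7, len=2). Copied 'UU' from pos 2. Output: "NUUUUUUUUUU"
Token 7: backref(off=8, len=3). Copied 'UUU' from pos 3. Output: "NUUUUUUUUUUUUU"
Token 8: backref(off=2, len=1). Copied 'U' from pos 12. Output: "NUUUUUUUUUUUUUU"

Answer: NUUUUUUUUUUUUUU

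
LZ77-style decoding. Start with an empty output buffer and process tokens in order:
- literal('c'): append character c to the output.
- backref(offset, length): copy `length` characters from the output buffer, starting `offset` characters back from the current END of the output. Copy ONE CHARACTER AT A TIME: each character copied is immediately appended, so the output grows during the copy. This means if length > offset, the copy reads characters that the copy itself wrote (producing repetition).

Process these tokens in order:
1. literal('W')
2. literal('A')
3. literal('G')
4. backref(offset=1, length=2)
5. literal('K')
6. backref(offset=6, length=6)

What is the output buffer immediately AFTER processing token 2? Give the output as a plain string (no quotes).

Token 1: literal('W'). Output: "W"
Token 2: literal('A'). Output: "WA"

Answer: WA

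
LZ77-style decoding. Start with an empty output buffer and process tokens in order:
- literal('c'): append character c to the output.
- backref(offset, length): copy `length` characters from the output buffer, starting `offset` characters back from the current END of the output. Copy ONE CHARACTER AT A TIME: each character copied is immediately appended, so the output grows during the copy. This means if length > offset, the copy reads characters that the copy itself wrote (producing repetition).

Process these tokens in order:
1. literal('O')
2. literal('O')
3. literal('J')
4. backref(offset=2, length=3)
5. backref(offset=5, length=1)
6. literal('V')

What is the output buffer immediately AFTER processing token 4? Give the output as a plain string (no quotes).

Answer: OOJOJO

Derivation:
Token 1: literal('O'). Output: "O"
Token 2: literal('O'). Output: "OO"
Token 3: literal('J'). Output: "OOJ"
Token 4: backref(off=2, len=3) (overlapping!). Copied 'OJO' from pos 1. Output: "OOJOJO"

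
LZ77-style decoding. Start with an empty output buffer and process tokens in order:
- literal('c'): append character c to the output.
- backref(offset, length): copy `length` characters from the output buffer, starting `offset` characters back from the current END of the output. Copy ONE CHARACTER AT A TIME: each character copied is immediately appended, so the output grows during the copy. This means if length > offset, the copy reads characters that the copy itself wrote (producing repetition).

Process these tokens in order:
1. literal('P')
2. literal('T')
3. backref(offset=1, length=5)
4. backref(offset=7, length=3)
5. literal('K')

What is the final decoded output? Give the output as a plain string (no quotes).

Answer: PTTTTTTPTTK

Derivation:
Token 1: literal('P'). Output: "P"
Token 2: literal('T'). Output: "PT"
Token 3: backref(off=1, len=5) (overlapping!). Copied 'TTTTT' from pos 1. Output: "PTTTTTT"
Token 4: backref(off=7, len=3). Copied 'PTT' from pos 0. Output: "PTTTTTTPTT"
Token 5: literal('K'). Output: "PTTTTTTPTTK"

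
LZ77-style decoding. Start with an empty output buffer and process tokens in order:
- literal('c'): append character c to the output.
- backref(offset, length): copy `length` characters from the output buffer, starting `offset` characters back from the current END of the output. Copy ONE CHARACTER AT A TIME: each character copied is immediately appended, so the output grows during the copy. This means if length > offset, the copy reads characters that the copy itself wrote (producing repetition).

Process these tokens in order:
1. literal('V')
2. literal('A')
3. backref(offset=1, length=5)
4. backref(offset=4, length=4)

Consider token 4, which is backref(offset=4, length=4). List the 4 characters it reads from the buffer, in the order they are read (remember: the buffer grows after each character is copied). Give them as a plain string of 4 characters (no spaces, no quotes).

Token 1: literal('V'). Output: "V"
Token 2: literal('A'). Output: "VA"
Token 3: backref(off=1, len=5) (overlapping!). Copied 'AAAAA' from pos 1. Output: "VAAAAAA"
Token 4: backref(off=4, len=4). Buffer before: "VAAAAAA" (len 7)
  byte 1: read out[3]='A', append. Buffer now: "VAAAAAAA"
  byte 2: read out[4]='A', append. Buffer now: "VAAAAAAAA"
  byte 3: read out[5]='A', append. Buffer now: "VAAAAAAAAA"
  byte 4: read out[6]='A', append. Buffer now: "VAAAAAAAAAA"

Answer: AAAA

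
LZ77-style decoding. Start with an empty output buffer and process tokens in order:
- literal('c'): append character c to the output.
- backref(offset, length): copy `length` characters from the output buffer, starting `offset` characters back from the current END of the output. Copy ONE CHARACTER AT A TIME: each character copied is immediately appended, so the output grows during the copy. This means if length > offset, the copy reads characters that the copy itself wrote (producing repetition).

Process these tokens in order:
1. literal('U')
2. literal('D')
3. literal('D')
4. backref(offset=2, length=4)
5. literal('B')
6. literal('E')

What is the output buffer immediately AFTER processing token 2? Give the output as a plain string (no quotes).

Answer: UD

Derivation:
Token 1: literal('U'). Output: "U"
Token 2: literal('D'). Output: "UD"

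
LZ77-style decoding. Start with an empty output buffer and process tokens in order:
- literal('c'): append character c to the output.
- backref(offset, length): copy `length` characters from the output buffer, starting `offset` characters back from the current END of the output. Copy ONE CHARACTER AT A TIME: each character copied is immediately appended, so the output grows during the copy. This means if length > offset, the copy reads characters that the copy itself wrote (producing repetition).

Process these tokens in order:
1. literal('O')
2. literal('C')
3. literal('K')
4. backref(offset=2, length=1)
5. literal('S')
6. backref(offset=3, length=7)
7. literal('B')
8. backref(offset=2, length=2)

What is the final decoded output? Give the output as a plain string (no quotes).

Token 1: literal('O'). Output: "O"
Token 2: literal('C'). Output: "OC"
Token 3: literal('K'). Output: "OCK"
Token 4: backref(off=2, len=1). Copied 'C' from pos 1. Output: "OCKC"
Token 5: literal('S'). Output: "OCKCS"
Token 6: backref(off=3, len=7) (overlapping!). Copied 'KCSKCSK' from pos 2. Output: "OCKCSKCSKCSK"
Token 7: literal('B'). Output: "OCKCSKCSKCSKB"
Token 8: backref(off=2, len=2). Copied 'KB' from pos 11. Output: "OCKCSKCSKCSKBKB"

Answer: OCKCSKCSKCSKBKB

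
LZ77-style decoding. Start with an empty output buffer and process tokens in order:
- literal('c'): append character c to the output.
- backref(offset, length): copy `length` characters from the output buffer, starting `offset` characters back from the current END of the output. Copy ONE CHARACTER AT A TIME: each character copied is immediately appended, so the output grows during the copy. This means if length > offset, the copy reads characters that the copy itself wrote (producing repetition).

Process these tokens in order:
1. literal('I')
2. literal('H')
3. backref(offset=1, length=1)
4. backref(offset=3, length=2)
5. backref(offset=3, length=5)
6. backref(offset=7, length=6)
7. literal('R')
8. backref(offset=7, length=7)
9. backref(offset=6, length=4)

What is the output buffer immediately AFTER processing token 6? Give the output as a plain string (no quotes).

Answer: IHHIHHIHHIIHHIHH

Derivation:
Token 1: literal('I'). Output: "I"
Token 2: literal('H'). Output: "IH"
Token 3: backref(off=1, len=1). Copied 'H' from pos 1. Output: "IHH"
Token 4: backref(off=3, len=2). Copied 'IH' from pos 0. Output: "IHHIH"
Token 5: backref(off=3, len=5) (overlapping!). Copied 'HIHHI' from pos 2. Output: "IHHIHHIHHI"
Token 6: backref(off=7, len=6). Copied 'IHHIHH' from pos 3. Output: "IHHIHHIHHIIHHIHH"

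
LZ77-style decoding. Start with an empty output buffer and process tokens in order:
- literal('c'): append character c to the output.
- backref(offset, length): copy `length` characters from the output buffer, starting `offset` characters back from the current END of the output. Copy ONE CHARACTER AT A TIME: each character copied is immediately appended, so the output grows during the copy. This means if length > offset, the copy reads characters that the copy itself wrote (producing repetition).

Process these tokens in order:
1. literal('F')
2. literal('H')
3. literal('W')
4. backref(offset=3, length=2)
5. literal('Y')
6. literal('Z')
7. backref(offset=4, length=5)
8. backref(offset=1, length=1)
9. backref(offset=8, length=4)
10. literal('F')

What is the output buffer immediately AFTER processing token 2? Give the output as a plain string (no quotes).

Answer: FH

Derivation:
Token 1: literal('F'). Output: "F"
Token 2: literal('H'). Output: "FH"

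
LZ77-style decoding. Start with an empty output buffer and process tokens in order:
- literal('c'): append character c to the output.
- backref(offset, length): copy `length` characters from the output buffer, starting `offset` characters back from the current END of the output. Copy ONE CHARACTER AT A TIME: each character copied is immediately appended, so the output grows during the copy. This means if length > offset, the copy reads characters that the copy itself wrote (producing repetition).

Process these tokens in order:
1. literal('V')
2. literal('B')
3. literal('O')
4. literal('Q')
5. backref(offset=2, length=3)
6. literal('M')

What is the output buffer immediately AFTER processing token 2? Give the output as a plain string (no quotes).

Answer: VB

Derivation:
Token 1: literal('V'). Output: "V"
Token 2: literal('B'). Output: "VB"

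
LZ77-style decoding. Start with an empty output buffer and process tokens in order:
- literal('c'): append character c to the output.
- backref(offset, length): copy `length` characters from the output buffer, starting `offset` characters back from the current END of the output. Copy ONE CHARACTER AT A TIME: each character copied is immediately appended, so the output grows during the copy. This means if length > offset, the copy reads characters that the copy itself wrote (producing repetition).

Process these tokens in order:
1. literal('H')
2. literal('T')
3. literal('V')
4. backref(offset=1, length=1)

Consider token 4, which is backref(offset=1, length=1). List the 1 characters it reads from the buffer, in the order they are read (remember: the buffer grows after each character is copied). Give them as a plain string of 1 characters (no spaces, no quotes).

Token 1: literal('H'). Output: "H"
Token 2: literal('T'). Output: "HT"
Token 3: literal('V'). Output: "HTV"
Token 4: backref(off=1, len=1). Buffer before: "HTV" (len 3)
  byte 1: read out[2]='V', append. Buffer now: "HTVV"

Answer: V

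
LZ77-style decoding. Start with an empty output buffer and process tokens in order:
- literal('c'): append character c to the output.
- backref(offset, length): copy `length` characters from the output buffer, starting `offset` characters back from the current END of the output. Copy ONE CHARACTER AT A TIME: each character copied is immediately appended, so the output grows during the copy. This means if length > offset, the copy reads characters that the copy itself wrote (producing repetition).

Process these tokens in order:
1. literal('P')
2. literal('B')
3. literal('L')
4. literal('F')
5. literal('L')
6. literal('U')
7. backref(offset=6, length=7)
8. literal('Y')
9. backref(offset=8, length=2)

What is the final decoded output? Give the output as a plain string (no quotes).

Answer: PBLFLUPBLFLUPYPB

Derivation:
Token 1: literal('P'). Output: "P"
Token 2: literal('B'). Output: "PB"
Token 3: literal('L'). Output: "PBL"
Token 4: literal('F'). Output: "PBLF"
Token 5: literal('L'). Output: "PBLFL"
Token 6: literal('U'). Output: "PBLFLU"
Token 7: backref(off=6, len=7) (overlapping!). Copied 'PBLFLUP' from pos 0. Output: "PBLFLUPBLFLUP"
Token 8: literal('Y'). Output: "PBLFLUPBLFLUPY"
Token 9: backref(off=8, len=2). Copied 'PB' from pos 6. Output: "PBLFLUPBLFLUPYPB"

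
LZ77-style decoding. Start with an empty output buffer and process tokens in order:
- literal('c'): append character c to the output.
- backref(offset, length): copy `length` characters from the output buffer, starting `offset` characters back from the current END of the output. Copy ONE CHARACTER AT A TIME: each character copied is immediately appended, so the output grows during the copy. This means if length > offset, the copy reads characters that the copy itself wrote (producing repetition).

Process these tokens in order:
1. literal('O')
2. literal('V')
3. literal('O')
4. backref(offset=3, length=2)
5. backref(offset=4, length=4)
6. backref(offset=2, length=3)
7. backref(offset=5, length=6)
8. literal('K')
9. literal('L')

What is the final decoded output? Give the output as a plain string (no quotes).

Token 1: literal('O'). Output: "O"
Token 2: literal('V'). Output: "OV"
Token 3: literal('O'). Output: "OVO"
Token 4: backref(off=3, len=2). Copied 'OV' from pos 0. Output: "OVOOV"
Token 5: backref(off=4, len=4). Copied 'VOOV' from pos 1. Output: "OVOOVVOOV"
Token 6: backref(off=2, len=3) (overlapping!). Copied 'OVO' from pos 7. Output: "OVOOVVOOVOVO"
Token 7: backref(off=5, len=6) (overlapping!). Copied 'OVOVOO' from pos 7. Output: "OVOOVVOOVOVOOVOVOO"
Token 8: literal('K'). Output: "OVOOVVOOVOVOOVOVOOK"
Token 9: literal('L'). Output: "OVOOVVOOVOVOOVOVOOKL"

Answer: OVOOVVOOVOVOOVOVOOKL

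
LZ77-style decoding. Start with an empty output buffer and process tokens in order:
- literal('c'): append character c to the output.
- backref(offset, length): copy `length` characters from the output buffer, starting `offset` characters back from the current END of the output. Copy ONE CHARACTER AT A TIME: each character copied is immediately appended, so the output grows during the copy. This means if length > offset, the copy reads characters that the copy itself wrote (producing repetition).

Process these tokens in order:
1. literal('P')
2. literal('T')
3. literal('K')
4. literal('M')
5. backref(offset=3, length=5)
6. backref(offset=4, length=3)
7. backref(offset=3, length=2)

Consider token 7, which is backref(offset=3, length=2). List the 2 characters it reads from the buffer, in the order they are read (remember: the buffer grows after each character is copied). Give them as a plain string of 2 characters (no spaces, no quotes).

Answer: KM

Derivation:
Token 1: literal('P'). Output: "P"
Token 2: literal('T'). Output: "PT"
Token 3: literal('K'). Output: "PTK"
Token 4: literal('M'). Output: "PTKM"
Token 5: backref(off=3, len=5) (overlapping!). Copied 'TKMTK' from pos 1. Output: "PTKMTKMTK"
Token 6: backref(off=4, len=3). Copied 'KMT' from pos 5. Output: "PTKMTKMTKKMT"
Token 7: backref(off=3, len=2). Buffer before: "PTKMTKMTKKMT" (len 12)
  byte 1: read out[9]='K', append. Buffer now: "PTKMTKMTKKMTK"
  byte 2: read out[10]='M', append. Buffer now: "PTKMTKMTKKMTKM"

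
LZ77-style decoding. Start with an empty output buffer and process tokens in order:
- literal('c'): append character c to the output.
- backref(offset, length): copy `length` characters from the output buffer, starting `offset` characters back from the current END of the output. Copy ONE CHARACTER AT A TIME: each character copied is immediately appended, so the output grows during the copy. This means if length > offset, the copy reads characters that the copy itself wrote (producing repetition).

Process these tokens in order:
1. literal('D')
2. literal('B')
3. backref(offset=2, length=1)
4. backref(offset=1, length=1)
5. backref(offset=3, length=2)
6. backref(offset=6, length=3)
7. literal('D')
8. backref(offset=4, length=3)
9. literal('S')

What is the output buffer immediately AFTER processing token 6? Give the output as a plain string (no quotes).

Answer: DBDDBDDBD

Derivation:
Token 1: literal('D'). Output: "D"
Token 2: literal('B'). Output: "DB"
Token 3: backref(off=2, len=1). Copied 'D' from pos 0. Output: "DBD"
Token 4: backref(off=1, len=1). Copied 'D' from pos 2. Output: "DBDD"
Token 5: backref(off=3, len=2). Copied 'BD' from pos 1. Output: "DBDDBD"
Token 6: backref(off=6, len=3). Copied 'DBD' from pos 0. Output: "DBDDBDDBD"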